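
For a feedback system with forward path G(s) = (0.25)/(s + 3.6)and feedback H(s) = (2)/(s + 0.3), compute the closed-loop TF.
Closed-loop T = G/(1+GH).
Numerator: G_num * H_den = 0.25*s + 0.075.
Denominator: G_den * H_den + G_num * H_num = (s^2 + 3.9*s + 1.08) + (0.5) = s^2 + 3.9*s + 1.58.
T(s) = (0.25*s + 0.075)/(s^2 + 3.9*s + 1.58)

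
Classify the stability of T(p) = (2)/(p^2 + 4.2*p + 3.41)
Denominator: p^2 + 4.2*p + 3.41 = (p + 1.1)(p + 3.1). Poles: -1.1, -3.1. Stable (all poles in LHP)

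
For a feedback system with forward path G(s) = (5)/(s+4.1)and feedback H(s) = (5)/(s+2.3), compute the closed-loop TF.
Closed-loop T = G/(1+GH).
Numerator: G_num * H_den = 5*s + 11.5.
Denominator: G_den * H_den + G_num * H_num = (s^2 + 6.4*s + 9.43) + (25) = s^2 + 6.4*s + 34.43.
T(s) = (5*s + 11.5)/(s^2 + 6.4*s + 34.43)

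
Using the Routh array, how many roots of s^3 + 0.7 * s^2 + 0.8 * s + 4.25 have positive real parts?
Routh array:
s^3: [1, 0.8]; s^2: [0.7, 4.25]; s^1: [-5.27143]; s^0: [4.25]
First column: [1, 0.7, -5.27143, 4.25]. Sign changes = RHP roots = 2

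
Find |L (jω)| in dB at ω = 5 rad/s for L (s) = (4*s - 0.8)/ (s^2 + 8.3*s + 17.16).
Substitute s = j*5: L(j5) = 0.468837 - 0.0692936j.
|L(j5)| = sqrt(Re² + Im²) = 0.4739.
20*log₁₀(0.4739) = -6.49 dB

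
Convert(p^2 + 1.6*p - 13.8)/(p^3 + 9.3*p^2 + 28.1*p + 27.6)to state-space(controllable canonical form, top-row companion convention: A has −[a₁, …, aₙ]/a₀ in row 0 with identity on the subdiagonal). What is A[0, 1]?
Reachable canonical form for den = p^3 + 9.3*p^2 + 28.1*p + 27.6: top row of A = -[a₁,a₂,...,aₙ]/a₀, ones on the subdiagonal, zeros elsewhere.
A = [[-9.3, -28.1, -27.6], [1, 0, 0], [0, 1, 0]].
A[0,1] = -28.1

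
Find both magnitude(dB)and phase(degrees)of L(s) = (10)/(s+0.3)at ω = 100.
Substitute s = j*100: L(j100) = 0.000299997 - 0.0999991j.
|L| = 20*log₁₀(sqrt(Re²+Im²)) = -20.00 dB.
∠L = atan2(Im, Re) = -89.83°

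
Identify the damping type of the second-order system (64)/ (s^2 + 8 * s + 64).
Standard form: ωn²/(s²+2ζωn·s+ωn²) gives ωn=8, ζ=0.5.
Underdamped (ζ = 0.5 < 1)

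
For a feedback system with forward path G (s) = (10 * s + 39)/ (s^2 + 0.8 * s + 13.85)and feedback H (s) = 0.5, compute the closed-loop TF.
Closed-loop T = G/(1+GH).
Numerator: G_num * H_den = 10*s + 39.
Denominator: G_den * H_den + G_num * H_num = (s^2 + 0.8*s + 13.85) + (5*s + 19.5) = s^2 + 5.8*s + 33.35.
T(s) = (10*s + 39)/(s^2 + 5.8*s + 33.35)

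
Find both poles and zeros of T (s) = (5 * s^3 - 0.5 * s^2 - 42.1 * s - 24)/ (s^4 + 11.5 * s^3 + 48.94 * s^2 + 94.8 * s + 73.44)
Set denominator = 0: s^4 + 11.5*s^3 + 48.94*s^2 + 94.8*s + 73.44 = (s + 4.5)(s + 3)(s^2 + 4*s + 5.44) = 0 → Poles: -2 + 1.2j, -2 - 1.2j, -3, -4.5
Set numerator = 0: 5*s^3 - 0.5*s^2 - 42.1*s - 24 = 5*(s + 0.6)(s - 3.2)(s + 2.5) = 0 → Zeros: -0.6, -2.5, 3.2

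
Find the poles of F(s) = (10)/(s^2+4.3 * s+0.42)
Set denominator = 0: s^2 + 4.3*s + 0.42 = (s + 4.2)(s + 0.1) = 0 → Poles: -0.1, -4.2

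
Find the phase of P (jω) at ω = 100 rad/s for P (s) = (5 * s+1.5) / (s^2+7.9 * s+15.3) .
Substitute s = j*100: P(j100) = 0.00378817 - 0.0497769j.
∠P(j100) = atan2(Im, Re) = atan2(-0.0497769, 0.00378817) = -85.65°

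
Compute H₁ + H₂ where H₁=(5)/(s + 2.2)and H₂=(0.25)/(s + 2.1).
Parallel: H = H₁ + H₂ = (n₁·d₂ + n₂·d₁)/(d₁·d₂).
n₁·d₂ = 5*s + 10.5. n₂·d₁ = 0.25*s + 0.55. Sum = 5.25*s + 11.05. d₁·d₂ = s^2 + 4.3*s + 4.62.
H(s) = (5.25*s + 11.05)/(s^2 + 4.3*s + 4.62)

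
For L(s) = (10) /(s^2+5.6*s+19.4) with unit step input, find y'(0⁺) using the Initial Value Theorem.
IVT: y'(0⁺) = lim_{s→∞} s²·Y(s) = lim_{s→∞} s·L(s).
deg(num) = 0, deg(den) = 2, relative degree = 2 ≥ 2, so s·L(s) → 0. Initial slope = 0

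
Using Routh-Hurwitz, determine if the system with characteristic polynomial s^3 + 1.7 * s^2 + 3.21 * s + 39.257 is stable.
Routh array:
s^3: [1, 3.21]; s^2: [1.7, 39.257]; s^1: [-19.8824]; s^0: [39.257]
First column: [1, 1.7, -19.8824, 39.257]. Sign changes = 2.
No, unstable (2 RHP root(s))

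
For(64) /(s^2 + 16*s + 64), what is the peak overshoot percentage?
Standard form: ωn²/(s²+2ζωn·s+ωn²) → ωn = 8, ζ = 1.
ζ ≥ 1, so the response is non-oscillatory: peak overshoot = 0%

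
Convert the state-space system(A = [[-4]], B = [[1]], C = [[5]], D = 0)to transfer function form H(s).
H(s) = C(sI - A)⁻¹B + D.
Characteristic polynomial det(sI - A) = s + 4.
Numerator from C·adj(sI-A)·B + D·det(sI-A) = 5.
H(s) = (5)/(s + 4)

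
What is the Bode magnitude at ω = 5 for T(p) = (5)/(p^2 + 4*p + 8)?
Substitute p = j*5: T(j5) = -0.123367 - 0.145138j.
|T(j5)| = sqrt(Re² + Im²) = 0.1905.
20*log₁₀(0.1905) = -14.40 dB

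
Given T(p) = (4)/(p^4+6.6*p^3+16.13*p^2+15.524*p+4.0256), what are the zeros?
Numerator is a nonzero constant (4) → Zeros: none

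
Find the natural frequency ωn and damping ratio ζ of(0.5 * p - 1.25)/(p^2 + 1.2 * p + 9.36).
Underdamped: complex pole -0.6 + 3j. ωn = |pole| = 3.059, ζ = -Re(pole)/ωn = 0.1961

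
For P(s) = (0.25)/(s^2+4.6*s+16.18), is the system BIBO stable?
Denominator: s^2 + 4.6*s + 16.18. Poles: -2.3 + 3.3j, -2.3 - 3.3j. All Re(p)<0: Yes (stable)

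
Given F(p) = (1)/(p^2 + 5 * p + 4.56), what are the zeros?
Numerator is a nonzero constant (1) → Zeros: none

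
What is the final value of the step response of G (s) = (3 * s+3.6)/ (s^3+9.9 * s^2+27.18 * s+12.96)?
FVT: lim_{t→∞} y(t) = lim_{s→0} s*Y(s) where Y(s) = G(s)/s.
= lim_{s→0} G(s) = G(0) = num(0)/den(0) = 3.6/12.96 = 0.2778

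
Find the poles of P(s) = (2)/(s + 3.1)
Set denominator = 0: s + 3.1 = 0 → Poles: -3.1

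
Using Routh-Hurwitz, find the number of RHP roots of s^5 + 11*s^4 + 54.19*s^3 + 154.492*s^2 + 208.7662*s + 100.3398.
Routh array:
s^5: [1, 54.19, 208.7662]; s^4: [11, 154.492, 100.3398]; s^3: [40.1453, 199.6444]; s^2: [99.7885, 100.3398]; s^1: [159.277]; s^0: [100.3398]
First column: [1, 11, 40.1453, 99.7885, 159.277, 100.3398]. Sign changes = RHP roots = 0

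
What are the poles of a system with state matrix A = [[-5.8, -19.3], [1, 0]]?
Eigenvalues solve det(λI - A) = 0.
Characteristic polynomial: λ^2 + 5.8*λ + 19.3 = 0.
Roots: -2.9 + 3.3j, -2.9 - 3.3j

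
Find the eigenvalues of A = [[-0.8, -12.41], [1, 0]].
Eigenvalues solve det(λI - A) = 0.
Characteristic polynomial: λ^2 + 0.8*λ + 12.41 = 0.
Roots: -0.4 + 3.5j, -0.4 - 3.5j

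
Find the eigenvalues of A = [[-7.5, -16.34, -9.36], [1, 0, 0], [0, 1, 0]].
Eigenvalues solve det(λI - A) = 0.
Characteristic polynomial: λ^3 + 7.5*λ^2 + 16.34*λ + 9.36 = 0.
Factor: (λ + 2.6)(λ + 0.9)(λ + 4) = 0.
Roots: -0.9, -2.6, -4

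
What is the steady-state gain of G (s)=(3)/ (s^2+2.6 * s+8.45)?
DC gain = G(0) = num(0)/den(0) = 3/8.45 = 0.355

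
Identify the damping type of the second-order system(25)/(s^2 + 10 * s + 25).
Standard form: ωn²/(s²+2ζωn·s+ωn²) gives ωn=5, ζ=1.
Critically damped (ζ = 1)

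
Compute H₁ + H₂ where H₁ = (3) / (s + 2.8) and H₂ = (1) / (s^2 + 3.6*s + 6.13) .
Parallel: H = H₁ + H₂ = (n₁·d₂ + n₂·d₁)/(d₁·d₂).
n₁·d₂ = 3*s^2 + 10.8*s + 18.39. n₂·d₁ = s + 2.8. Sum = 3*s^2 + 11.8*s + 21.19. d₁·d₂ = s^3 + 6.4*s^2 + 16.21*s + 17.164.
H(s) = (3*s^2 + 11.8*s + 21.19)/(s^3 + 6.4*s^2 + 16.21*s + 17.164)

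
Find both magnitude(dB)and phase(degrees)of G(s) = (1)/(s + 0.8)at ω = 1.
Substitute s = j*1: G(j1) = 0.487805 - 0.609756j.
|G| = 20*log₁₀(sqrt(Re²+Im²)) = -2.15 dB.
∠G = atan2(Im, Re) = -51.34°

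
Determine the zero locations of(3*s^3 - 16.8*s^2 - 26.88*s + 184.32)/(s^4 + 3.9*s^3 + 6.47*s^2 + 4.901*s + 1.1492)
Set numerator = 0: 3*s^3 - 16.8*s^2 - 26.88*s + 184.32 = 3*(s + 3.2)(s - 4)(s - 4.8) = 0 → Zeros: -3.2, 4, 4.8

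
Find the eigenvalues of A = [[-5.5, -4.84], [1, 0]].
Eigenvalues solve det(λI - A) = 0.
Characteristic polynomial: λ^2 + 5.5*λ + 4.84 = 0.
Factor: (λ + 1.1)(λ + 4.4) = 0.
Roots: -1.1, -4.4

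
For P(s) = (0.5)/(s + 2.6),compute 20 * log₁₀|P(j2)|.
Substitute s = j*2: P(j2) = 0.120818 - 0.0929368j.
|P(j2)| = sqrt(Re² + Im²) = 0.1524.
20*log₁₀(0.1524) = -16.34 dB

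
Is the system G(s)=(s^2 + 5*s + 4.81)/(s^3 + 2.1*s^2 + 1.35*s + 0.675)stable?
Denominator: s^3 + 2.1*s^2 + 1.35*s + 0.675 = (s + 1.5)(s^2 + 0.6*s + 0.45). Poles: -0.3 + 0.6j, -0.3 - 0.6j, -1.5. All Re(p)<0: Yes (stable)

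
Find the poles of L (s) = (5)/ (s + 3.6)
Set denominator = 0: s + 3.6 = 0 → Poles: -3.6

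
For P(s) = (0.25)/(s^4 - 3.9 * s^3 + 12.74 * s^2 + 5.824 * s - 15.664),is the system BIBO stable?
Denominator: s^4 - 3.9*s^3 + 12.74*s^2 + 5.824*s - 15.664 = (s - 1)(s + 1.1)(s^2 - 4*s + 14.24). Poles: -1.1, 1, 2 + 3.2j, 2 - 3.2j. All Re(p)<0: No (unstable)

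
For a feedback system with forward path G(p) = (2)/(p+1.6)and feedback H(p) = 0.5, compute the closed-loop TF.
Closed-loop T = G/(1+GH).
Numerator: G_num * H_den = 2.
Denominator: G_den * H_den + G_num * H_num = (p + 1.6) + (1) = p + 2.6.
T(p) = (2)/(p + 2.6)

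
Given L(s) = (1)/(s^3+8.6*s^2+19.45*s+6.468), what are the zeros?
Numerator is a nonzero constant (1) → Zeros: none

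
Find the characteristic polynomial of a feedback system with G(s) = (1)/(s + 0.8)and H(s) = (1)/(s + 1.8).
Characteristic poly = G_den * H_den + G_num * H_num = (s^2 + 2.6*s + 1.44) + (1) = s^2 + 2.6*s + 2.44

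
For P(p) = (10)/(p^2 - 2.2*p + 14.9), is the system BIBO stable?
Denominator: p^2 - 2.2*p + 14.9. Poles: 1.1 + 3.7j, 1.1 - 3.7j. All Re(p)<0: No (unstable)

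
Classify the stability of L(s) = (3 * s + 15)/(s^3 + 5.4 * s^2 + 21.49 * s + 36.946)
Denominator: s^3 + 5.4*s^2 + 21.49*s + 36.946 = (s + 2.6)(s^2 + 2.8*s + 14.21). Poles: -1.4 + 3.5j, -1.4 - 3.5j, -2.6. Stable (all poles in LHP)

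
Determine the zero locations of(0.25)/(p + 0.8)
Numerator is a nonzero constant (0.25) → Zeros: none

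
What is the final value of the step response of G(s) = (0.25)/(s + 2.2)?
FVT: lim_{t→∞} y(t) = lim_{s→0} s*Y(s) where Y(s) = G(s)/s.
= lim_{s→0} G(s) = G(0) = num(0)/den(0) = 0.25/2.2 = 0.1136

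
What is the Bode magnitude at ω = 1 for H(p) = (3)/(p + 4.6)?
Substitute p = j*1: H(j1) = 0.622744 - 0.135379j.
|H(j1)| = sqrt(Re² + Im²) = 0.6373.
20*log₁₀(0.6373) = -3.91 dB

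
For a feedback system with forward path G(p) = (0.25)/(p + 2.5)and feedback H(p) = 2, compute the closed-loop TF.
Closed-loop T = G/(1+GH).
Numerator: G_num * H_den = 0.25.
Denominator: G_den * H_den + G_num * H_num = (p + 2.5) + (0.5) = p + 3.
T(p) = (0.25)/(p + 3)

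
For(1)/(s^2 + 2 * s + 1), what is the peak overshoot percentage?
Standard form: ωn²/(s²+2ζωn·s+ωn²) → ωn = 1, ζ = 1.
ζ ≥ 1, so the response is non-oscillatory: peak overshoot = 0%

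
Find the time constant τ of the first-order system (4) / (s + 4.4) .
First-order system: τ = -1/pole. Pole = -4.4. τ = -1/(-4.4) = 0.2273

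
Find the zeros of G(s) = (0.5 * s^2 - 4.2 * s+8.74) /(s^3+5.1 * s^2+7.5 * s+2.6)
Set numerator = 0: 0.5*s^2 - 4.2*s + 8.74 = 0.5*(s - 4.6)(s - 3.8) = 0 → Zeros: 3.8, 4.6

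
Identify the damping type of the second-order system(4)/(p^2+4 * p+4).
Standard form: ωn²/(p²+2ζωn·p+ωn²) gives ωn=2, ζ=1.
Critically damped (ζ = 1)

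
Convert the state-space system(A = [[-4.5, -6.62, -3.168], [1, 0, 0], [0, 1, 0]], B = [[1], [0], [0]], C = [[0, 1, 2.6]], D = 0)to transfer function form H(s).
H(s) = C(sI - A)⁻¹B + D.
Characteristic polynomial det(sI - A) = s^3 + 4.5*s^2 + 6.62*s + 3.168.
Numerator from C·adj(sI-A)·B + D·det(sI-A) = s + 2.6.
H(s) = (s + 2.6)/(s^3 + 4.5*s^2 + 6.62*s + 3.168)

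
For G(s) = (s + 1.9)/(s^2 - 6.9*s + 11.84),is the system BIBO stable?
Denominator: s^2 - 6.9*s + 11.84 = (s - 3.7)(s - 3.2). Poles: 3.2, 3.7. All Re(p)<0: No (unstable)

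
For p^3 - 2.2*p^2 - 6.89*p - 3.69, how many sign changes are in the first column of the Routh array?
Routh array:
p^3: [1, -6.89]; p^2: [-2.2, -3.69]; p^1: [-8.56727]; p^0: [-3.69]
First column: [1, -2.2, -8.56727, -3.69]. Sign changes = 1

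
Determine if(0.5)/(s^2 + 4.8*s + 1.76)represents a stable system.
Denominator: s^2 + 4.8*s + 1.76 = (s + 0.4)(s + 4.4). Poles: -0.4, -4.4. All Re(p)<0: Yes (stable)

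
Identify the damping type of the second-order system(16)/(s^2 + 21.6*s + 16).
Standard form: ωn²/(s²+2ζωn·s+ωn²) gives ωn=4, ζ=2.7.
Overdamped (ζ = 2.7 > 1)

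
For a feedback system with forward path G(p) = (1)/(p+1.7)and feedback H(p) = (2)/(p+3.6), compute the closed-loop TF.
Closed-loop T = G/(1+GH).
Numerator: G_num * H_den = p + 3.6.
Denominator: G_den * H_den + G_num * H_num = (p^2 + 5.3*p + 6.12) + (2) = p^2 + 5.3*p + 8.12.
T(p) = (p + 3.6)/(p^2 + 5.3*p + 8.12)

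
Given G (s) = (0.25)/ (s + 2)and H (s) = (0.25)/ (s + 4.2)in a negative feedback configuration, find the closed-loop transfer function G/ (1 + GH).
Closed-loop T = G/(1+GH).
Numerator: G_num * H_den = 0.25*s + 1.05.
Denominator: G_den * H_den + G_num * H_num = (s^2 + 6.2*s + 8.4) + (0.0625) = s^2 + 6.2*s + 8.4625.
T(s) = (0.25*s + 1.05)/(s^2 + 6.2*s + 8.4625)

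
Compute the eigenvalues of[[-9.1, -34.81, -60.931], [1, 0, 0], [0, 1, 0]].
Eigenvalues solve det(λI - A) = 0.
Characteristic polynomial: λ^3 + 9.1*λ^2 + 34.81*λ + 60.931 = 0.
Factor: (λ + 4.3)(λ^2 + 4.8*λ + 14.17) = 0.
Roots: -2.4 + 2.9j, -2.4 - 2.9j, -4.3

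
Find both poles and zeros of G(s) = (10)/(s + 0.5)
Set denominator = 0: s + 0.5 = 0 → Poles: -0.5
Numerator is a nonzero constant (10) → Zeros: none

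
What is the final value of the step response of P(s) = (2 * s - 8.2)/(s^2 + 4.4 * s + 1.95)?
FVT: lim_{t→∞} y(t) = lim_{s→0} s*Y(s) where Y(s) = P(s)/s.
= lim_{s→0} P(s) = P(0) = num(0)/den(0) = -8.2/1.95 = -4.205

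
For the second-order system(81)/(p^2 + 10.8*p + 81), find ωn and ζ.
Standard form: ωn²/(p²+2ζωn·p+ωn²).
const=81=ωn² → ωn=9, p coeff=10.8=2ζωn → ζ=0.6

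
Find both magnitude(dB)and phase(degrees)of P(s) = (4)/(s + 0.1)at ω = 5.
Substitute s = j*5: P(j5) = 0.0159936 - 0.79968j.
|P| = 20*log₁₀(sqrt(Re²+Im²)) = -1.94 dB.
∠P = atan2(Im, Re) = -88.85°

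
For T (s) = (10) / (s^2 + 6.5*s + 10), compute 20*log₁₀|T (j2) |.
Substitute s = j*2: T(j2) = 0.292683 - 0.634146j.
|T(j2)| = sqrt(Re² + Im²) = 0.6984.
20*log₁₀(0.6984) = -3.12 dB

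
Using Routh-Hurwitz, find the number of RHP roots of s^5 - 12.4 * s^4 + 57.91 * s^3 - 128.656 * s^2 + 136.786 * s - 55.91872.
Routh array:
s^5: [1, 57.91, 136.786]; s^4: [-12.4, -128.656, -55.91872]; s^3: [47.5345, 132.276]; s^2: [-94.15, -55.91872]; s^1: [104.044]; s^0: [-55.91872]
First column: [1, -12.4, 47.5345, -94.15, 104.044, -55.91872]. Sign changes = RHP roots = 5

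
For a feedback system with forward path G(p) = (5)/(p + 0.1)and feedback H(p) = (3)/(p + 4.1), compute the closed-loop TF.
Closed-loop T = G/(1+GH).
Numerator: G_num * H_den = 5*p + 20.5.
Denominator: G_den * H_den + G_num * H_num = (p^2 + 4.2*p + 0.41) + (15) = p^2 + 4.2*p + 15.41.
T(p) = (5*p + 20.5)/(p^2 + 4.2*p + 15.41)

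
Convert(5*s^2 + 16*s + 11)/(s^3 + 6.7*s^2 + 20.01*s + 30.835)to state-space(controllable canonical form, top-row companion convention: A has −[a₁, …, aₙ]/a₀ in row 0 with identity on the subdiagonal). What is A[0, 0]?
Reachable canonical form for den = s^3 + 6.7*s^2 + 20.01*s + 30.835: top row of A = -[a₁,a₂,...,aₙ]/a₀, ones on the subdiagonal, zeros elsewhere.
A = [[-6.7, -20.01, -30.835], [1, 0, 0], [0, 1, 0]].
A[0,0] = -6.7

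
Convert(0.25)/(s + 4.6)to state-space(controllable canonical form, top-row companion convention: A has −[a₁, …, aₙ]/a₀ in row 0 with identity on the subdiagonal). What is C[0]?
Reachable canonical form: C = numerator coefficients (right-aligned, zero-padded to length n).
num = 0.25, C = [[0.25]].
C[0] = 0.25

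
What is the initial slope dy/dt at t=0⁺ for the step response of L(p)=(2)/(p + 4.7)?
IVT: y'(0⁺) = lim_{p→∞} p²·Y(p) = lim_{p→∞} p·L(p).
deg(num) = 0, deg(den) = 1, relative degree = 1, so p·L(p) → (leading num)/(leading den) = 2/1 = 2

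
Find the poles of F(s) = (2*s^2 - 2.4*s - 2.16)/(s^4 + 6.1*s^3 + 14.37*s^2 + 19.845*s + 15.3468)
Set denominator = 0: s^4 + 6.1*s^3 + 14.37*s^2 + 19.845*s + 15.3468 = (s + 2.1)(s + 2.8)(s^2 + 1.2*s + 2.61) = 0 → Poles: -0.6 + 1.5j, -0.6 - 1.5j, -2.1, -2.8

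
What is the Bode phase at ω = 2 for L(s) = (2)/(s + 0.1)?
Substitute s = j*2: L(j2) = 0.0498753 - 0.997506j.
∠L(j2) = atan2(Im, Re) = atan2(-0.997506, 0.0498753) = -87.14°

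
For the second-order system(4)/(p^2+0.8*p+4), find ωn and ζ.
Standard form: ωn²/(p²+2ζωn·p+ωn²).
const=4=ωn² → ωn=2, p coeff=0.8=2ζωn → ζ=0.2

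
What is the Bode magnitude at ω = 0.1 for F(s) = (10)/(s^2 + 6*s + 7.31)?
Substitute s = j*0.1: F(j0.1) = 1.36067 - 0.111836j.
|F(j0.1)| = sqrt(Re² + Im²) = 1.365.
20*log₁₀(1.365) = 2.70 dB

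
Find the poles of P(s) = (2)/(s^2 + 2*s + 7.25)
Set denominator = 0: s^2 + 2*s + 7.25 = 0 → Poles: -1 + 2.5j, -1 - 2.5j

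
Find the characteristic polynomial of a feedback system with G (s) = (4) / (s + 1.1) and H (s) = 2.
Characteristic poly = G_den * H_den + G_num * H_num = (s + 1.1) + (8) = s + 9.1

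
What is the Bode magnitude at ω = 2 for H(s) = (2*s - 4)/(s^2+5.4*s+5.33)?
Substitute s = j*2: H(j2) = 0.319908 + 0.409766j.
|H(j2)| = sqrt(Re² + Im²) = 0.5199.
20*log₁₀(0.5199) = -5.68 dB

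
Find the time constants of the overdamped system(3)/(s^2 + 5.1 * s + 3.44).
Overdamped: real poles at -0.8, -4.3. τ = -1/pole → τ₁ = 1.25, τ₂ = 0.2326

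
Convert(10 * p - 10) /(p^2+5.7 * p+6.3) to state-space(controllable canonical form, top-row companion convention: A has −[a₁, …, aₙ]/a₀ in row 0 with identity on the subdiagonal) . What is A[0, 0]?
Reachable canonical form for den = p^2 + 5.7*p + 6.3: top row of A = -[a₁,a₂,...,aₙ]/a₀, ones on the subdiagonal, zeros elsewhere.
A = [[-5.7, -6.3], [1, 0]].
A[0,0] = -5.7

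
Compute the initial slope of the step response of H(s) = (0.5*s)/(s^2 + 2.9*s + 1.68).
IVT: y'(0⁺) = lim_{s→∞} s²·Y(s) = lim_{s→∞} s·H(s).
deg(num) = 1, deg(den) = 2, relative degree = 1, so s·H(s) → (leading num)/(leading den) = 0.5/1 = 0.5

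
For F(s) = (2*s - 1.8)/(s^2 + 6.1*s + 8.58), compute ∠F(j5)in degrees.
Substitute s = j*5: F(j5) = 0.278828 - 0.0910935j.
∠F(j5) = atan2(Im, Re) = atan2(-0.0910935, 0.278828) = -18.09°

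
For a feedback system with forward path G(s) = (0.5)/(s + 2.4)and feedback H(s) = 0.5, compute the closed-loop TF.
Closed-loop T = G/(1+GH).
Numerator: G_num * H_den = 0.5.
Denominator: G_den * H_den + G_num * H_num = (s + 2.4) + (0.25) = s + 2.65.
T(s) = (0.5)/(s + 2.65)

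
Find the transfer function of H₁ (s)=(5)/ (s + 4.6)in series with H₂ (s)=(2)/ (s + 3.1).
Series: H = H₁ · H₂ = (n₁·n₂)/(d₁·d₂).
Num: n₁·n₂ = 10. Den: d₁·d₂ = s^2 + 7.7*s + 14.26.
H(s) = (10)/(s^2 + 7.7*s + 14.26)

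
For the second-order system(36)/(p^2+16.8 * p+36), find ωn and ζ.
Standard form: ωn²/(p²+2ζωn·p+ωn²).
const=36=ωn² → ωn=6, p coeff=16.8=2ζωn → ζ=1.4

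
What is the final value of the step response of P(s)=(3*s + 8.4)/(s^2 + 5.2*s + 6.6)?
FVT: lim_{t→∞} y(t) = lim_{s→0} s*Y(s) where Y(s) = P(s)/s.
= lim_{s→0} P(s) = P(0) = num(0)/den(0) = 8.4/6.6 = 1.273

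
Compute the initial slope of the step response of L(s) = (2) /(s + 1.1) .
IVT: y'(0⁺) = lim_{s→∞} s²·Y(s) = lim_{s→∞} s·L(s).
deg(num) = 0, deg(den) = 1, relative degree = 1, so s·L(s) → (leading num)/(leading den) = 2/1 = 2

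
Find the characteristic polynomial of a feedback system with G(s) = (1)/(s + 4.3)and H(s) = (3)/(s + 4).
Characteristic poly = G_den * H_den + G_num * H_num = (s^2 + 8.3*s + 17.2) + (3) = s^2 + 8.3*s + 20.2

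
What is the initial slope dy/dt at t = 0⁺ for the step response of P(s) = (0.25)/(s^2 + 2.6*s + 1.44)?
IVT: y'(0⁺) = lim_{s→∞} s²·Y(s) = lim_{s→∞} s·P(s).
deg(num) = 0, deg(den) = 2, relative degree = 2 ≥ 2, so s·P(s) → 0. Initial slope = 0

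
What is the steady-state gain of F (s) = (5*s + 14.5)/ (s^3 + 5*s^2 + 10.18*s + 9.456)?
DC gain = F(0) = num(0)/den(0) = 14.5/9.456 = 1.533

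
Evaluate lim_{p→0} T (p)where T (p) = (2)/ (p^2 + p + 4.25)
DC gain = T(0) = num(0)/den(0) = 2/4.25 = 0.4706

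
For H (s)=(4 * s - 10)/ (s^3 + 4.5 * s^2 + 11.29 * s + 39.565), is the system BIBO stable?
Denominator: s^3 + 4.5*s^2 + 11.29*s + 39.565 = (s + 4.1)(s^2 + 0.4*s + 9.65). Poles: -0.2 + 3.1j, -0.2 - 3.1j, -4.1. All Re(p)<0: Yes (stable)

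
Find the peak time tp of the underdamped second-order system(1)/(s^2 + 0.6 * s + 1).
Standard form: ωn²/(s²+2ζωn·s+ωn²) → ωn = 1, ζ = 0.3.
ωd = ωn·√(1-ζ²) = 1·√(1-0.3²) = 0.9539.
tp = π/ωd = π/0.9539 = 3.293 s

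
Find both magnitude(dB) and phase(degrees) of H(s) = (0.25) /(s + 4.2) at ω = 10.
Substitute s = j*10: H(j10) = 0.00892554 - 0.0212513j.
|H| = 20*log₁₀(sqrt(Re²+Im²)) = -32.75 dB.
∠H = atan2(Im, Re) = -67.22°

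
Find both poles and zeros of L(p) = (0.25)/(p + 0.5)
Set denominator = 0: p + 0.5 = 0 → Poles: -0.5
Numerator is a nonzero constant (0.25) → Zeros: none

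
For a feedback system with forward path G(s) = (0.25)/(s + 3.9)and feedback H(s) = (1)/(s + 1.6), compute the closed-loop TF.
Closed-loop T = G/(1+GH).
Numerator: G_num * H_den = 0.25*s + 0.4.
Denominator: G_den * H_den + G_num * H_num = (s^2 + 5.5*s + 6.24) + (0.25) = s^2 + 5.5*s + 6.49.
T(s) = (0.25*s + 0.4)/(s^2 + 5.5*s + 6.49)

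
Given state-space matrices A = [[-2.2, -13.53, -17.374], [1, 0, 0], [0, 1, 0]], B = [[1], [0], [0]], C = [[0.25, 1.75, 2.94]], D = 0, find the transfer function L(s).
L(s) = C(sI - A)⁻¹B + D.
Characteristic polynomial det(sI - A) = s^3 + 2.2*s^2 + 13.53*s + 17.374.
Numerator from C·adj(sI-A)·B + D·det(sI-A) = 0.25*s^2 + 1.75*s + 2.94.
L(s) = (0.25*s^2 + 1.75*s + 2.94)/(s^3 + 2.2*s^2 + 13.53*s + 17.374)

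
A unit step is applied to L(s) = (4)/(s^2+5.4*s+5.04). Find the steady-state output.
FVT: lim_{t→∞} y(t) = lim_{s→0} s*Y(s) where Y(s) = L(s)/s.
= lim_{s→0} L(s) = L(0) = num(0)/den(0) = 4/5.04 = 0.7937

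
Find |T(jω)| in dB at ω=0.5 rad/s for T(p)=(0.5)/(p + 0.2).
Substitute p = j*0.5: T(j0.5) = 0.344828 - 0.862069j.
|T(j0.5)| = sqrt(Re² + Im²) = 0.9285.
20*log₁₀(0.9285) = -0.64 dB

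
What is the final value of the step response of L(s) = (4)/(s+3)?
FVT: lim_{t→∞} y(t) = lim_{s→0} s*Y(s) where Y(s) = L(s)/s.
= lim_{s→0} L(s) = L(0) = num(0)/den(0) = 4/3 = 1.333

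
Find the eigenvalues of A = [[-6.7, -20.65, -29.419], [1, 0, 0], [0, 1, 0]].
Eigenvalues solve det(λI - A) = 0.
Characteristic polynomial: λ^3 + 6.7*λ^2 + 20.65*λ + 29.419 = 0.
Factor: (λ + 3.1)(λ^2 + 3.6*λ + 9.49) = 0.
Roots: -1.8 + 2.5j, -1.8 - 2.5j, -3.1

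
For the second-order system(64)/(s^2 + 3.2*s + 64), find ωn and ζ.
Standard form: ωn²/(s²+2ζωn·s+ωn²).
const=64=ωn² → ωn=8, s coeff=3.2=2ζωn → ζ=0.2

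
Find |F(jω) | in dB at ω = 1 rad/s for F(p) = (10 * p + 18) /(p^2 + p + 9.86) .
Substitute p = j*1: F(j1) = 2.13183 + 0.888055j.
|F(j1)| = sqrt(Re² + Im²) = 2.309.
20*log₁₀(2.309) = 7.27 dB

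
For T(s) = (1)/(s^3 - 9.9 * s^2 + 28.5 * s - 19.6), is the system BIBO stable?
Denominator: s^3 - 9.9*s^2 + 28.5*s - 19.6 = (s - 4)(s - 4.9)(s - 1). Poles: 1, 4, 4.9. All Re(p)<0: No (unstable)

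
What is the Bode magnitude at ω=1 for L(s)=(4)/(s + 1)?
Substitute s = j*1: L(j1) = 2 - 2j.
|L(j1)| = sqrt(Re² + Im²) = 2.828.
20*log₁₀(2.828) = 9.03 dB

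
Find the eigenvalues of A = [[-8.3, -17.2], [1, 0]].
Eigenvalues solve det(λI - A) = 0.
Characteristic polynomial: λ^2 + 8.3*λ + 17.2 = 0.
Factor: (λ + 4.3)(λ + 4) = 0.
Roots: -4, -4.3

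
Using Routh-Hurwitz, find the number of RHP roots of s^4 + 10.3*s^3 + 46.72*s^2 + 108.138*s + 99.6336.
Routh array:
s^4: [1, 46.72, 99.6336]; s^3: [10.3, 108.138]; s^2: [36.2212, 99.6336]; s^1: [79.8058]; s^0: [99.6336]
First column: [1, 10.3, 36.2212, 79.8058, 99.6336]. Sign changes = RHP roots = 0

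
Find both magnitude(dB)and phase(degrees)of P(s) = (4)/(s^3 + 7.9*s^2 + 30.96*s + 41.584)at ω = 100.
Substitute s = j*100: P(j100) = -3.15817e-07 + 3.98741e-06j.
|P| = 20*log₁₀(sqrt(Re²+Im²)) = -107.96 dB.
∠P = atan2(Im, Re) = 94.53° (principal value).
Summing the individual angle contributions Σ∠(j100 − zᵢ) − Σ∠(j100 − pₖ) over the 0 zero(s) and 3 pole(s), each followed continuously from ω = 0 (DC phase referenced to (−180°, 180°]), gives -265.47°, i.e. the principal value - 360°. Continuous Bode phase = -265.47°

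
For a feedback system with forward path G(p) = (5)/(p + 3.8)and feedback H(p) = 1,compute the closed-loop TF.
Closed-loop T = G/(1+GH).
Numerator: G_num * H_den = 5.
Denominator: G_den * H_den + G_num * H_num = (p + 3.8) + (5) = p + 8.8.
T(p) = (5)/(p + 8.8)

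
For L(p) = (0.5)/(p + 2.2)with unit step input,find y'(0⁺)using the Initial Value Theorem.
IVT: y'(0⁺) = lim_{p→∞} p²·Y(p) = lim_{p→∞} p·L(p).
deg(num) = 0, deg(den) = 1, relative degree = 1, so p·L(p) → (leading num)/(leading den) = 0.5/1 = 0.5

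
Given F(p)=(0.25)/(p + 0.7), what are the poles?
Set denominator = 0: p + 0.7 = 0 → Poles: -0.7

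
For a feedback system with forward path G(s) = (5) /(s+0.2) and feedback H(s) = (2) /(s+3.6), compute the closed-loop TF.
Closed-loop T = G/(1+GH).
Numerator: G_num * H_den = 5*s + 18.
Denominator: G_den * H_den + G_num * H_num = (s^2 + 3.8*s + 0.72) + (10) = s^2 + 3.8*s + 10.72.
T(s) = (5*s + 18)/(s^2 + 3.8*s + 10.72)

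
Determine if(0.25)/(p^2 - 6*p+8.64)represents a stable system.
Denominator: p^2 - 6*p + 8.64 = (p - 2.4)(p - 3.6). Poles: 2.4, 3.6. All Re(p)<0: No (unstable)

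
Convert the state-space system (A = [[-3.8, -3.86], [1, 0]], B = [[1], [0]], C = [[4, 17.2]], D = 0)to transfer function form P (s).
P(s) = C(sI - A)⁻¹B + D.
Characteristic polynomial det(sI - A) = s^2 + 3.8*s + 3.86.
Numerator from C·adj(sI-A)·B + D·det(sI-A) = 4*s + 17.2.
P(s) = (4*s + 17.2)/(s^2 + 3.8*s + 3.86)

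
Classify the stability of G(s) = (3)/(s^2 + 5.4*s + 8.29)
Denominator: s^2 + 5.4*s + 8.29. Poles: -2.7 + 1j, -2.7 - 1j. Stable (all poles in LHP)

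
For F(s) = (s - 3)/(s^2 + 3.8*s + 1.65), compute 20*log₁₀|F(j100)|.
Substitute s = j*100: F(j100) = 0.000679194 - 0.00997584j.
|F(j100)| = sqrt(Re² + Im²) = 0.009999.
20*log₁₀(0.009999) = -40.00 dB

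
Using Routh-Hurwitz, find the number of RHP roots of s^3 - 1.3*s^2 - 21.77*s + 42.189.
Routh array:
s^3: [1, -21.77]; s^2: [-1.3, 42.189]; s^1: [10.6831]; s^0: [42.189]
First column: [1, -1.3, 10.6831, 42.189]. Sign changes = RHP roots = 2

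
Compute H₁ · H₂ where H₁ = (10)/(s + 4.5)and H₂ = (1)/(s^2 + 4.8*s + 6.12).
Series: H = H₁ · H₂ = (n₁·n₂)/(d₁·d₂).
Num: n₁·n₂ = 10. Den: d₁·d₂ = s^3 + 9.3*s^2 + 27.72*s + 27.54.
H(s) = (10)/(s^3 + 9.3*s^2 + 27.72*s + 27.54)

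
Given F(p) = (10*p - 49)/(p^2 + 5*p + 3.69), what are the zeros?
Set numerator = 0: 10*p - 49 = 0 → Zeros: 4.9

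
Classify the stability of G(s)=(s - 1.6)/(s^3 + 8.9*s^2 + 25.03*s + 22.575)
Denominator: s^3 + 8.9*s^2 + 25.03*s + 22.575 = (s + 4.3)(s + 2.1)(s + 2.5). Poles: -2.1, -2.5, -4.3. Stable (all poles in LHP)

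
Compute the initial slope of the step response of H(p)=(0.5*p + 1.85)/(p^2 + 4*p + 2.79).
IVT: y'(0⁺) = lim_{p→∞} p²·Y(p) = lim_{p→∞} p·H(p).
deg(num) = 1, deg(den) = 2, relative degree = 1, so p·H(p) → (leading num)/(leading den) = 0.5/1 = 0.5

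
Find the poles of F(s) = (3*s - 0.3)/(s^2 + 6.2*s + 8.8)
Set denominator = 0: s^2 + 6.2*s + 8.8 = (s + 4)(s + 2.2) = 0 → Poles: -2.2, -4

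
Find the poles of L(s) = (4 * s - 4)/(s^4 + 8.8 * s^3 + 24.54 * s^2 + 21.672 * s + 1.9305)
Set denominator = 0: s^4 + 8.8*s^3 + 24.54*s^2 + 21.672*s + 1.9305 = (s + 1.5)(s + 3.9)(s + 0.1)(s + 3.3) = 0 → Poles: -0.1, -1.5, -3.3, -3.9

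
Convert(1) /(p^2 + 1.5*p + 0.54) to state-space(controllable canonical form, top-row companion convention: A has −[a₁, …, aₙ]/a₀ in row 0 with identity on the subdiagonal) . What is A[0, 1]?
Reachable canonical form for den = p^2 + 1.5*p + 0.54: top row of A = -[a₁,a₂,...,aₙ]/a₀, ones on the subdiagonal, zeros elsewhere.
A = [[-1.5, -0.54], [1, 0]].
A[0,1] = -0.54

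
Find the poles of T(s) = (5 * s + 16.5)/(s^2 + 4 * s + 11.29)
Set denominator = 0: s^2 + 4*s + 11.29 = 0 → Poles: -2 + 2.7j, -2 - 2.7j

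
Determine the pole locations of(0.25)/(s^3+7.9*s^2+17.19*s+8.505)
Set denominator = 0: s^3 + 7.9*s^2 + 17.19*s + 8.505 = (s + 0.7)(s + 2.7)(s + 4.5) = 0 → Poles: -0.7, -2.7, -4.5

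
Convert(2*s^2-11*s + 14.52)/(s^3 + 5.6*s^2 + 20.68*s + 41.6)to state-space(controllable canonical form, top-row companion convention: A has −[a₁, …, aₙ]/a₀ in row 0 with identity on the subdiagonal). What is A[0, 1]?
Reachable canonical form for den = s^3 + 5.6*s^2 + 20.68*s + 41.6: top row of A = -[a₁,a₂,...,aₙ]/a₀, ones on the subdiagonal, zeros elsewhere.
A = [[-5.6, -20.68, -41.6], [1, 0, 0], [0, 1, 0]].
A[0,1] = -20.68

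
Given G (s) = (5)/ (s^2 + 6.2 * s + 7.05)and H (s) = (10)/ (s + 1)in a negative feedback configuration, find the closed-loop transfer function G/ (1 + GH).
Closed-loop T = G/(1+GH).
Numerator: G_num * H_den = 5*s + 5.
Denominator: G_den * H_den + G_num * H_num = (s^3 + 7.2*s^2 + 13.25*s + 7.05) + (50) = s^3 + 7.2*s^2 + 13.25*s + 57.05.
T(s) = (5*s + 5)/(s^3 + 7.2*s^2 + 13.25*s + 57.05)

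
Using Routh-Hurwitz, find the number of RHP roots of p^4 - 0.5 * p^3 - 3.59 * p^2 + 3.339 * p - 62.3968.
Routh array:
p^4: [1, -3.59, -62.3968]; p^3: [-0.5, 3.339]; p^2: [3.088, -62.3968]; p^1: [-6.76411]; p^0: [-62.3968]
First column: [1, -0.5, 3.088, -6.76411, -62.3968]. Sign changes = RHP roots = 3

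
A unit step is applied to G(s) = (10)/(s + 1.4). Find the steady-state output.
FVT: lim_{t→∞} y(t) = lim_{s→0} s*Y(s) where Y(s) = G(s)/s.
= lim_{s→0} G(s) = G(0) = num(0)/den(0) = 10/1.4 = 7.143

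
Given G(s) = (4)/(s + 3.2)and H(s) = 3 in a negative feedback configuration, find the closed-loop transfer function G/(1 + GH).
Closed-loop T = G/(1+GH).
Numerator: G_num * H_den = 4.
Denominator: G_den * H_den + G_num * H_num = (s + 3.2) + (12) = s + 15.2.
T(s) = (4)/(s + 15.2)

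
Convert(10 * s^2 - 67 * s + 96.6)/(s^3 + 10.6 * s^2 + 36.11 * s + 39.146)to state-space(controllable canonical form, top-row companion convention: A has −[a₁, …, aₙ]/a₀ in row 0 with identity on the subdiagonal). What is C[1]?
Reachable canonical form: C = numerator coefficients (right-aligned, zero-padded to length n).
num = 10*s^2 - 67*s + 96.6, C = [[10, -67, 96.6]].
C[1] = -67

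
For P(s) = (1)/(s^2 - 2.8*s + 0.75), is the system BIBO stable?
Denominator: s^2 - 2.8*s + 0.75 = (s - 2.5)(s - 0.3). Poles: 0.3, 2.5. All Re(p)<0: No (unstable)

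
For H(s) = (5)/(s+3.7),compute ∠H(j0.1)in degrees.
Substitute s = j*0.1: H(j0.1) = 1.35036 - 0.0364964j.
∠H(j0.1) = atan2(Im, Re) = atan2(-0.0364964, 1.35036) = -1.55°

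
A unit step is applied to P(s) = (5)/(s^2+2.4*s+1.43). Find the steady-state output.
FVT: lim_{t→∞} y(t) = lim_{s→0} s*Y(s) where Y(s) = P(s)/s.
= lim_{s→0} P(s) = P(0) = num(0)/den(0) = 5/1.43 = 3.497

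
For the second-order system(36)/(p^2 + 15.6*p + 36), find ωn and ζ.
Standard form: ωn²/(p²+2ζωn·p+ωn²).
const=36=ωn² → ωn=6, p coeff=15.6=2ζωn → ζ=1.3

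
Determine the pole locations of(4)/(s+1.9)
Set denominator = 0: s + 1.9 = 0 → Poles: -1.9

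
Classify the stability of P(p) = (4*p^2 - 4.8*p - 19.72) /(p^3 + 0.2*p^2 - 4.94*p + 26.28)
Denominator: p^3 + 0.2*p^2 - 4.94*p + 26.28 = (p + 3.6)(p^2 - 3.4*p + 7.3). Poles: -3.6, 1.7 + 2.1j, 1.7 - 2.1j. Unstable (2 pole(s) in RHP)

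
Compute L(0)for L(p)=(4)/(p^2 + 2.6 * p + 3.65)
DC gain = L(0) = num(0)/den(0) = 4/3.65 = 1.096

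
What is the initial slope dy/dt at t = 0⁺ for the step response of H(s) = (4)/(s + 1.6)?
IVT: y'(0⁺) = lim_{s→∞} s²·Y(s) = lim_{s→∞} s·H(s).
deg(num) = 0, deg(den) = 1, relative degree = 1, so s·H(s) → (leading num)/(leading den) = 4/1 = 4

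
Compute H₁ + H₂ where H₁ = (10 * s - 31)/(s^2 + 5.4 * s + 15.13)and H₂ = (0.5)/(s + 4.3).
Parallel: H = H₁ + H₂ = (n₁·d₂ + n₂·d₁)/(d₁·d₂).
n₁·d₂ = 10*s^2 + 12*s - 133.3. n₂·d₁ = 0.5*s^2 + 2.7*s + 7.565. Sum = 10.5*s^2 + 14.7*s - 125.735. d₁·d₂ = s^3 + 9.7*s^2 + 38.35*s + 65.059.
H(s) = (10.5*s^2 + 14.7*s - 125.735)/(s^3 + 9.7*s^2 + 38.35*s + 65.059)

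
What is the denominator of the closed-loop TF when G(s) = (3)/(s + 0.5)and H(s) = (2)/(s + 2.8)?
Characteristic poly = G_den * H_den + G_num * H_num = (s^2 + 3.3*s + 1.4) + (6) = s^2 + 3.3*s + 7.4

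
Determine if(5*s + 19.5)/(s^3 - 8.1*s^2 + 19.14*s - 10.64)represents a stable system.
Denominator: s^3 - 8.1*s^2 + 19.14*s - 10.64 = (s - 3.5)(s - 0.8)(s - 3.8). Poles: 0.8, 3.5, 3.8. All Re(p)<0: No (unstable)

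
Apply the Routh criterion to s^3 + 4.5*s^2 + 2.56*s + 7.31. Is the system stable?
Routh array:
s^3: [1, 2.56]; s^2: [4.5, 7.31]; s^1: [0.935556]; s^0: [7.31]
First column: [1, 4.5, 0.935556, 7.31]. Sign changes = 0.
Yes, stable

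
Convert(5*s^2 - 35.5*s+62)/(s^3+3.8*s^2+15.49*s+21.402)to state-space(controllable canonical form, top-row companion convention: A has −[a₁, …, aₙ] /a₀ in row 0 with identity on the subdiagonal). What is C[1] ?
Reachable canonical form: C = numerator coefficients (right-aligned, zero-padded to length n).
num = 5*s^2 - 35.5*s + 62, C = [[5, -35.5, 62]].
C[1] = -35.5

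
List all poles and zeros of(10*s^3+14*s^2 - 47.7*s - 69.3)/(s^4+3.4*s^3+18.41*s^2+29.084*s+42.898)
Set denominator = 0: s^4 + 3.4*s^3 + 18.41*s^2 + 29.084*s + 42.898 = (s^2 + 1.4*s + 12.05)(s^2 + 2*s + 3.56) = 0 → Poles: -0.7 + 3.4j, -0.7 - 3.4j, -1 + 1.6j, -1 - 1.6j
Set numerator = 0: 10*s^3 + 14*s^2 - 47.7*s - 69.3 = 10*(s - 2.2)(s + 1.5)(s + 2.1) = 0 → Zeros: -1.5, -2.1, 2.2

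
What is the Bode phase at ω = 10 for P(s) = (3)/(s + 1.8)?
Substitute s = j*10: P(j10) = 0.0523053 - 0.290585j.
∠P(j10) = atan2(Im, Re) = atan2(-0.290585, 0.0523053) = -79.80°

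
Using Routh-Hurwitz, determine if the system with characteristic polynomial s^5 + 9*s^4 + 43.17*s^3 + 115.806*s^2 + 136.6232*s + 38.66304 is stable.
Routh array:
s^5: [1, 43.17, 136.6232]; s^4: [9, 115.806, 38.66304]; s^3: [30.3027, 132.327]; s^2: [76.5043, 38.66304]; s^1: [117.013]; s^0: [38.66304]
First column: [1, 9, 30.3027, 76.5043, 117.013, 38.66304]. Sign changes = 0.
Yes, stable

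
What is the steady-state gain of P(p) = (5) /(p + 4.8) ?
DC gain = P(0) = num(0)/den(0) = 5/4.8 = 1.042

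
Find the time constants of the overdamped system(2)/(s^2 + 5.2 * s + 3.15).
Overdamped: real poles at -0.7, -4.5. τ = -1/pole → τ₁ = 1.429, τ₂ = 0.2222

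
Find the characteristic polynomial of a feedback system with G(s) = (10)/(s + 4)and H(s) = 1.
Characteristic poly = G_den * H_den + G_num * H_num = (s + 4) + (10) = s + 14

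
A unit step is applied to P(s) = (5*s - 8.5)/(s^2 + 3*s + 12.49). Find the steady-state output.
FVT: lim_{t→∞} y(t) = lim_{s→0} s*Y(s) where Y(s) = P(s)/s.
= lim_{s→0} P(s) = P(0) = num(0)/den(0) = -8.5/12.49 = -0.6805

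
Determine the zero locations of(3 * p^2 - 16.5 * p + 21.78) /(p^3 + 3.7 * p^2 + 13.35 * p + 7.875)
Set numerator = 0: 3*p^2 - 16.5*p + 21.78 = 3*(p - 3.3)(p - 2.2) = 0 → Zeros: 2.2, 3.3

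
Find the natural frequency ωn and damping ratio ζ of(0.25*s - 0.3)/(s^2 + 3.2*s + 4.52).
Underdamped: complex pole -1.6 + 1.4j. ωn = |pole| = 2.126, ζ = -Re(pole)/ωn = 0.7526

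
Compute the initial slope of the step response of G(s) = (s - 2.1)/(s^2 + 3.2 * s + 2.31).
IVT: y'(0⁺) = lim_{s→∞} s²·Y(s) = lim_{s→∞} s·G(s).
deg(num) = 1, deg(den) = 2, relative degree = 1, so s·G(s) → (leading num)/(leading den) = 1/1 = 1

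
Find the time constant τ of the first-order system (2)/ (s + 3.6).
First-order system: τ = -1/pole. Pole = -3.6. τ = -1/(-3.6) = 0.2778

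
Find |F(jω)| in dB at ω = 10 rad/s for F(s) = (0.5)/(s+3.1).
Substitute s = j*10: F(j10) = 0.014141 - 0.0456163j.
|F(j10)| = sqrt(Re² + Im²) = 0.04776.
20*log₁₀(0.04776) = -26.42 dB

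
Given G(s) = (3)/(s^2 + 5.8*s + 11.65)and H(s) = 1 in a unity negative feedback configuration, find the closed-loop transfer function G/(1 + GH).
Closed-loop T = G/(1+GH).
Numerator: G_num * H_den = 3.
Denominator: G_den * H_den + G_num * H_num = (s^2 + 5.8*s + 11.65) + (3) = s^2 + 5.8*s + 14.65.
T(s) = (3)/(s^2 + 5.8*s + 14.65)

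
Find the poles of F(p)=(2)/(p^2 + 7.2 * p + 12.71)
Set denominator = 0: p^2 + 7.2*p + 12.71 = (p + 4.1)(p + 3.1) = 0 → Poles: -3.1, -4.1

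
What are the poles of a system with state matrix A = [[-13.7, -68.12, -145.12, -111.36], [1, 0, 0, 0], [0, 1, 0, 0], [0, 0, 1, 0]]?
Eigenvalues solve det(λI - A) = 0.
Characteristic polynomial: λ^4 + 13.7*λ^3 + 68.12*λ^2 + 145.12*λ + 111.36 = 0.
Factor: (λ + 2.9)(λ + 4)(λ + 2)(λ + 4.8) = 0.
Roots: -2, -2.9, -4, -4.8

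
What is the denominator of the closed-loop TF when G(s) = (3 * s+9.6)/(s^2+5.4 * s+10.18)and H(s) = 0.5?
Characteristic poly = G_den * H_den + G_num * H_num = (s^2 + 5.4*s + 10.18) + (1.5*s + 4.8) = s^2 + 6.9*s + 14.98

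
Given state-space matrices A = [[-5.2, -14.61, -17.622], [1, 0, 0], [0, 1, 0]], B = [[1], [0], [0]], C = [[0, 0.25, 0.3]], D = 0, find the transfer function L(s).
L(s) = C(sI - A)⁻¹B + D.
Characteristic polynomial det(sI - A) = s^3 + 5.2*s^2 + 14.61*s + 17.622.
Numerator from C·adj(sI-A)·B + D·det(sI-A) = 0.25*s + 0.3.
L(s) = (0.25*s + 0.3)/(s^3 + 5.2*s^2 + 14.61*s + 17.622)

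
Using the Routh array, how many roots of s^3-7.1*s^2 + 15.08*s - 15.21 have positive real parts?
Routh array:
s^3: [1, 15.08]; s^2: [-7.1, -15.21]; s^1: [12.9377]; s^0: [-15.21]
First column: [1, -7.1, 12.9377, -15.21]. Sign changes = RHP roots = 3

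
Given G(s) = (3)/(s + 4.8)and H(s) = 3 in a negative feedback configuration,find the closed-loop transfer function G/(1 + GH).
Closed-loop T = G/(1+GH).
Numerator: G_num * H_den = 3.
Denominator: G_den * H_den + G_num * H_num = (s + 4.8) + (9) = s + 13.8.
T(s) = (3)/(s + 13.8)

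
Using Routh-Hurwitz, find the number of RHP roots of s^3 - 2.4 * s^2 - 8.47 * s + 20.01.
Routh array:
s^3: [1, -8.47]; s^2: [-2.4, 20.01]; s^1: [-0.1325]; s^0: [20.01]
First column: [1, -2.4, -0.1325, 20.01]. Sign changes = RHP roots = 2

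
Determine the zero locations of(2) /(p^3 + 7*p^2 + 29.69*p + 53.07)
Numerator is a nonzero constant (2) → Zeros: none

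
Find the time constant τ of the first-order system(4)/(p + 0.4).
First-order system: τ = -1/pole. Pole = -0.4. τ = -1/(-0.4) = 2.5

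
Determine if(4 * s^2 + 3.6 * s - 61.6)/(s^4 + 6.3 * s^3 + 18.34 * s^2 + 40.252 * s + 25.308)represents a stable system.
Denominator: s^4 + 6.3*s^3 + 18.34*s^2 + 40.252*s + 25.308 = (s + 0.9)(s + 3.8)(s^2 + 1.6*s + 7.4). Poles: -0.8 + 2.6j, -0.8 - 2.6j, -0.9, -3.8. All Re(p)<0: Yes (stable)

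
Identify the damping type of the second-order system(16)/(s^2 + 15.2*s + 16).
Standard form: ωn²/(s²+2ζωn·s+ωn²) gives ωn=4, ζ=1.9.
Overdamped (ζ = 1.9 > 1)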